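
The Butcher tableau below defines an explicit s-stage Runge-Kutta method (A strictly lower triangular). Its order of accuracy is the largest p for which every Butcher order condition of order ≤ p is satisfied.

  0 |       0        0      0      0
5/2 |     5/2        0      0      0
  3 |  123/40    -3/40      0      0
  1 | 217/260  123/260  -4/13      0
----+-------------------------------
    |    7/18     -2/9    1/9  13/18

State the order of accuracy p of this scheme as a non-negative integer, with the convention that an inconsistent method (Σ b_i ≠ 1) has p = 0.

b = (7/18, -2/9, 1/9, 13/18)
c = (0, 5/2, 3, 1)
Ac = (0, 0, -3/16, 27/104)
Σ b_i: 7/18·1 + (-2/9)·1 + 1/9·1 + 13/18·1 = 1 ✓
b·c: (-2/9)·5/2 + 1/9·3 + 13/18·1 = 1/2 ✓
b·c²: (-2/9)·25/4 + 1/9·9 + 13/18·1 = 1/3 ✓
b·Ac: 1/9·(-3/16) + 13/18·27/104 = 1/6 ✓
b·c³: (-2/9)·125/8 + 1/9·27 + 13/18·1 = 1/4 ✓
b·(c∘Ac): 1/9·(-9/16) + 13/18·27/104 = 1/8 ✓
b·Ac²: 1/9·(-15/32) + 13/18·3/16 = 1/12 ✓
b·A²c: 13/18·3/52 = 1/24 ✓; 4 stages ⇒ order 4.

4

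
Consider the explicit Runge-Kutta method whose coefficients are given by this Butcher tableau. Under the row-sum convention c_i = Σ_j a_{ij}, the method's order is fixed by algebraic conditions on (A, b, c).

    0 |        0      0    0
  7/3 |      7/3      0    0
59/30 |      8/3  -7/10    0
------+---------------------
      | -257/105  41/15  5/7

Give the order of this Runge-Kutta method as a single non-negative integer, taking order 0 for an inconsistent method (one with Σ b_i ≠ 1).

b = (-257/105, 41/15, 5/7)
c = (0, 7/3, 59/30)
Ac = (0, 0, -49/30)
Σ b_i: (-257/105)·1 + 41/15·1 + 5/7·1 = 1 ✓
b·c: 41/15·7/3 + 5/7·59/30 = 4903/630 ≠ 1/2 ⇒ order 1.

1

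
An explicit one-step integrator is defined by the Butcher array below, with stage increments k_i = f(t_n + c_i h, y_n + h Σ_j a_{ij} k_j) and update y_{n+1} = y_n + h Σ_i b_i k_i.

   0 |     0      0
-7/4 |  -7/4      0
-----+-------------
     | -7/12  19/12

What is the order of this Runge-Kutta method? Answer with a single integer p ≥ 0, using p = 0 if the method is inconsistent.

b = (-7/12, 19/12)
c = (0, -7/4)
Σ b_i: (-7/12)·1 + 19/12·1 = 1 ✓
b·c: 19/12·(-7/4) = -133/48 ≠ 1/2 ⇒ order 1.

1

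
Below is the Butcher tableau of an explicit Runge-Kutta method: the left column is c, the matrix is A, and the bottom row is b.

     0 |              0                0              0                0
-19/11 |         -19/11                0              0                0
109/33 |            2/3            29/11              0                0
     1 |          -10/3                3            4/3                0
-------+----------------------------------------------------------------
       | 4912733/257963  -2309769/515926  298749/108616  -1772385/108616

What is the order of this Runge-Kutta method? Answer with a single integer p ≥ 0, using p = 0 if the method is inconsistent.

3

b = (4912733/257963, -2309769/515926, 298749/108616, -1772385/108616)
c = (0, -19/11, 109/33, 1)
Ac = (0, 0, -551/121, -7/9)
Σ b_i: 4912733/257963·1 + (-2309769/515926)·1 + 298749/108616·1 + (-1772385/108616)·1 = 1 ✓
b·c: (-2309769/515926)·(-19/11) + 298749/108616·109/33 + (-1772385/108616)·1 = 1/2 ✓
b·c²: (-2309769/515926)·361/121 + 298749/108616·11881/1089 + (-1772385/108616)·1 = 1/3 ✓
b·Ac: 298749/108616·(-551/121) + (-1772385/108616)·(-7/9) = 1/6 ✓
b·c³: (-2309769/515926)·(-6859/1331) + 298749/108616·1295029/35937 + (-1772385/108616)·1 = 25873259/244386 ≠ 1/4 ⇒ order 3.
b·(c∘Ac): 298749/108616·(-60059/3993) + (-1772385/108616)·(-7/9) = -12849307/448041 ≠ 1/8
b·Ac²: 298749/108616·10469/1331 + (-1772385/108616)·76765/3267 = -10698357509/29570706 ≠ 1/12
b·A²c: (-1772385/108616)·(-2204/363) = 325528045/3285634 ≠ 1/24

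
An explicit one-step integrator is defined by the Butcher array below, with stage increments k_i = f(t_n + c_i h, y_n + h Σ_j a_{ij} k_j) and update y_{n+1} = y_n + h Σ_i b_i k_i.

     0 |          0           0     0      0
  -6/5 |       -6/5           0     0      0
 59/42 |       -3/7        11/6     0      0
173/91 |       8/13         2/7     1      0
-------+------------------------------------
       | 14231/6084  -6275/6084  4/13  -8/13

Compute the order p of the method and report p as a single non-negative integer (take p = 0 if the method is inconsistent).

2

b = (14231/6084, -6275/6084, 4/13, -8/13)
c = (0, -6/5, 59/42, 173/91)
Ac = (0, 0, -11/5, 223/210)
Σ b_i: 14231/6084·1 + (-6275/6084)·1 + 4/13·1 + (-8/13)·1 = 1 ✓
b·c: (-6275/6084)·(-6/5) + 4/13·59/42 + (-8/13)·173/91 = 1/2 ✓
b·c²: (-6275/6084)·36/25 + 4/13·3481/1764 + (-8/13)·29929/8281 = -3005582/968877 ≠ 1/3 ⇒ order 2.
b·Ac: 4/13·(-11/5) + (-8/13)·223/210 = -1816/1365 ≠ 1/6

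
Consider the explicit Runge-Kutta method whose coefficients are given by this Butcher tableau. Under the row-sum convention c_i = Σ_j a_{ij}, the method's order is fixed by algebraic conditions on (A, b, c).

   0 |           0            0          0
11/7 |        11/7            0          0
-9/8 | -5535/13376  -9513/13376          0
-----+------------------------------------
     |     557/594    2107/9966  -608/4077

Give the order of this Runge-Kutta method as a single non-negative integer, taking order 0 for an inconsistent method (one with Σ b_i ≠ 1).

3

b = (557/594, 2107/9966, -608/4077)
c = (0, 11/7, -9/8)
Ac = (0, 0, -1359/1216)
Σ b_i: 557/594·1 + 2107/9966·1 + (-608/4077)·1 = 1 ✓
b·c: 2107/9966·11/7 + (-608/4077)·(-9/8) = 1/2 ✓
b·c²: 2107/9966·121/49 + (-608/4077)·81/64 = 1/3 ✓
b·Ac: (-608/4077)·(-1359/1216) = 1/6 ✓; 3 stages ⇒ order 3.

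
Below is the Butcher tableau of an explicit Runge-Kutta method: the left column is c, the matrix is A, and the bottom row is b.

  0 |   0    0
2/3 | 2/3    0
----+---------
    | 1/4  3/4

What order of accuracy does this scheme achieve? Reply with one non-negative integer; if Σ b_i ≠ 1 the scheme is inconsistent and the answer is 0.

2

b = (1/4, 3/4)
c = (0, 2/3)
Σ b_i: 1/4·1 + 3/4·1 = 1 ✓
b·c: 3/4·2/3 = 1/2 ✓; 2 stages ⇒ order 2.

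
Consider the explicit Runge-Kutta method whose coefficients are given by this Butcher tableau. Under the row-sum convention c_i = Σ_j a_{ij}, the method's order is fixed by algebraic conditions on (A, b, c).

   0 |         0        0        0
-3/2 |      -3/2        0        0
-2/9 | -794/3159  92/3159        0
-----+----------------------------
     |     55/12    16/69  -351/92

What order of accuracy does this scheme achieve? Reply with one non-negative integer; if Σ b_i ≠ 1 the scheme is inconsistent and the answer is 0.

b = (55/12, 16/69, -351/92)
c = (0, -3/2, -2/9)
Ac = (0, 0, -46/1053)
Σ b_i: 55/12·1 + 16/69·1 + (-351/92)·1 = 1 ✓
b·c: 16/69·(-3/2) + (-351/92)·(-2/9) = 1/2 ✓
b·c²: 16/69·9/4 + (-351/92)·4/81 = 1/3 ✓
b·Ac: (-351/92)·(-46/1053) = 1/6 ✓; 3 stages ⇒ order 3.

3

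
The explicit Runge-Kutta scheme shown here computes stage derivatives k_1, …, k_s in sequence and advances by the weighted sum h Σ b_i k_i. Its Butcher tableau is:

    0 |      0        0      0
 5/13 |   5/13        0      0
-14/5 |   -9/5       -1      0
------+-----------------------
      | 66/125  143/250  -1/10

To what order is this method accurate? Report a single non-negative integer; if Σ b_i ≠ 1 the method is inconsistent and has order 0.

2

b = (66/125, 143/250, -1/10)
c = (0, 5/13, -14/5)
Ac = (0, 0, -5/13)
Σ b_i: 66/125·1 + 143/250·1 + (-1/10)·1 = 1 ✓
b·c: 143/250·5/13 + (-1/10)·(-14/5) = 1/2 ✓
b·c²: 143/250·25/169 + (-1/10)·196/25 = -2273/3250 ≠ 1/3 ⇒ order 2.
b·Ac: (-1/10)·(-5/13) = 1/26 ≠ 1/6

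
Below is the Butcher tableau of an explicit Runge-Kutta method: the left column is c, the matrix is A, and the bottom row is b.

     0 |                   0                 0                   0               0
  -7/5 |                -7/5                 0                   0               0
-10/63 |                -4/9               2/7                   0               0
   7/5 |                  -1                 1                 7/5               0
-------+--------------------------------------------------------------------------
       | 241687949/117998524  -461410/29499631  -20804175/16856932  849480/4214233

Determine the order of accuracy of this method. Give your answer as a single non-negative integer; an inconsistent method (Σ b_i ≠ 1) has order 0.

3

b = (241687949/117998524, -461410/29499631, -20804175/16856932, 849480/4214233)
c = (0, -7/5, -10/63, 7/5)
Ac = (0, 0, -2/5, -73/45)
Σ b_i: 241687949/117998524·1 + (-461410/29499631)·1 + (-20804175/16856932)·1 + 849480/4214233·1 = 1 ✓
b·c: (-461410/29499631)·(-7/5) + (-20804175/16856932)·(-10/63) + 849480/4214233·7/5 = 1/2 ✓
b·c²: (-461410/29499631)·49/25 + (-20804175/16856932)·100/3969 + 849480/4214233·49/25 = 1/3 ✓
b·Ac: (-20804175/16856932)·(-2/5) + 849480/4214233·(-73/45) = 1/6 ✓
b·c³: (-461410/29499631)·(-343/125) + (-20804175/16856932)·(-1000/250047) + 849480/4214233·343/125 = 11966752844/19912250925 ≠ 1/4 ⇒ order 3.
b·(c∘Ac): (-20804175/16856932)·4/63 + 849480/4214233·(-511/225) = -33892327/63213495 ≠ 1/8
b·Ac²: (-20804175/16856932)·14/25 + 849480/4214233·28283/14175 = -2301338993/7964900370 ≠ 1/12
b·A²c: 849480/4214233·(-14/25) = -2378544/21071165 ≠ 1/24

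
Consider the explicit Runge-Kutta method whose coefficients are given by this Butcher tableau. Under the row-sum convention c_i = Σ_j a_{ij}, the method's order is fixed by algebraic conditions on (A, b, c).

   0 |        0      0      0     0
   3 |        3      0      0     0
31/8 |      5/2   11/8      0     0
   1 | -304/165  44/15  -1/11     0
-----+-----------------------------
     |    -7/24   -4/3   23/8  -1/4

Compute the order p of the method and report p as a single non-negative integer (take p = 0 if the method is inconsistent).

1

b = (-7/24, -4/3, 23/8, -1/4)
c = (0, 3, 31/8, 1)
Ac = (0, 0, 33/8, 3717/440)
Σ b_i: (-7/24)·1 + (-4/3)·1 + 23/8·1 + (-1/4)·1 = 1 ✓
b·c: (-4/3)·3 + 23/8·31/8 + (-1/4)·1 = 441/64 ≠ 1/2 ⇒ order 1.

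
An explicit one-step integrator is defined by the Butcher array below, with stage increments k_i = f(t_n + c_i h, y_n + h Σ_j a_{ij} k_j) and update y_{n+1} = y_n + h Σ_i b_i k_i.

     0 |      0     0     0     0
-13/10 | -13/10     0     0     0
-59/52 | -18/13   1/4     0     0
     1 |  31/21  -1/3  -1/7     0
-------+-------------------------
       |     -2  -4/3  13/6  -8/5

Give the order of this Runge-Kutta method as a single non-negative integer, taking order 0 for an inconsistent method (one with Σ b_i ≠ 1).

b = (-2, -4/3, 13/6, -8/5)
c = (0, -13/10, -59/52, 1)
Ac = (0, 0, -13/40, 3251/5460)
Σ b_i: (-2)·1 + (-4/3)·1 + 13/6·1 + (-8/5)·1 = -83/30 ≠ 1 ⇒ order 0.

0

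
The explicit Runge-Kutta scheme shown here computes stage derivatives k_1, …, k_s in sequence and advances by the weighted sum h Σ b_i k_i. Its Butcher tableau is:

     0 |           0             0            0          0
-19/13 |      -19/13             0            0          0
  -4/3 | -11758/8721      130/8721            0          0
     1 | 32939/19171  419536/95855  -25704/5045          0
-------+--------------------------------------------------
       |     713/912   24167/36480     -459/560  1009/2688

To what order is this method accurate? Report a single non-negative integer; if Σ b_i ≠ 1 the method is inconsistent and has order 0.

4

b = (713/912, 24167/36480, -459/560, 1009/2688)
c = (0, -19/13, -4/3, 1)
Ac = (0, 0, -10/459, 400/1009)
Σ b_i: 713/912·1 + 24167/36480·1 + (-459/560)·1 + 1009/2688·1 = 1 ✓
b·c: 24167/36480·(-19/13) + (-459/560)·(-4/3) + 1009/2688·1 = 1/2 ✓
b·c²: 24167/36480·361/169 + (-459/560)·16/9 + 1009/2688·1 = 1/3 ✓
b·Ac: (-459/560)·(-10/459) + 1009/2688·400/1009 = 1/6 ✓
b·c³: 24167/36480·(-6859/2197) + (-459/560)·(-64/27) + 1009/2688·1 = 1/4 ✓
b·(c∘Ac): (-459/560)·40/1377 + 1009/2688·400/1009 = 1/8 ✓
b·Ac²: (-459/560)·190/5967 + 1009/2688·3824/13117 = 1/12 ✓
b·A²c: 1009/2688·112/1009 = 1/24 ✓; 4 stages ⇒ order 4.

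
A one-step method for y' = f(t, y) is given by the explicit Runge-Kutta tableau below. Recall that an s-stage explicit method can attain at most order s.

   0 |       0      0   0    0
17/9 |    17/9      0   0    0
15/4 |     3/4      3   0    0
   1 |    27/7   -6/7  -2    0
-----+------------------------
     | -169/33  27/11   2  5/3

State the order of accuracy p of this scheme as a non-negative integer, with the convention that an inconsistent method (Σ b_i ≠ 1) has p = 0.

1

b = (-169/33, 27/11, 2, 5/3)
c = (0, 17/9, 15/4, 1)
Ac = (0, 0, 17/3, -383/42)
Σ b_i: (-169/33)·1 + 27/11·1 + 2·1 + 5/3·1 = 1 ✓
b·c: 27/11·17/9 + 2·15/4 + 5/3·1 = 911/66 ≠ 1/2 ⇒ order 1.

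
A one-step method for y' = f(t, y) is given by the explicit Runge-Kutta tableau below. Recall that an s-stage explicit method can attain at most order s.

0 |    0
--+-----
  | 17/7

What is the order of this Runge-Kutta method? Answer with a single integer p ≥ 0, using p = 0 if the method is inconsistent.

b = (17/7)
c = (0)
Σ b_i: 17/7·1 = 17/7 ≠ 1 ⇒ order 0.

0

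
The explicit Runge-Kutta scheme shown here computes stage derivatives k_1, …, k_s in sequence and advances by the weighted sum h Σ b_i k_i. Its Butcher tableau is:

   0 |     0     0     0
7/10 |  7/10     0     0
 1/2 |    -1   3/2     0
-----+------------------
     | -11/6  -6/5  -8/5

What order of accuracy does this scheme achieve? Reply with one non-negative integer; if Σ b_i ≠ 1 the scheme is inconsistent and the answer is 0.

0

b = (-11/6, -6/5, -8/5)
c = (0, 7/10, 1/2)
Ac = (0, 0, 21/20)
Σ b_i: (-11/6)·1 + (-6/5)·1 + (-8/5)·1 = -139/30 ≠ 1 ⇒ order 0.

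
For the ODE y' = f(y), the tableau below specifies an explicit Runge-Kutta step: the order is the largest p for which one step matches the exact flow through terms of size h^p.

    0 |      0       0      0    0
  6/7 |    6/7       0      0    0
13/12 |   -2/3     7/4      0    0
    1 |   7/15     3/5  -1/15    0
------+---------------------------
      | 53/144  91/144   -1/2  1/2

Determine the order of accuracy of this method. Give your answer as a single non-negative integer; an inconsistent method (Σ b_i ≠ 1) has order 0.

b = (53/144, 91/144, -1/2, 1/2)
c = (0, 6/7, 13/12, 1)
Ac = (0, 0, 3/2, 557/1260)
Σ b_i: 53/144·1 + 91/144·1 + (-1/2)·1 + 1/2·1 = 1 ✓
b·c: 91/144·6/7 + (-1/2)·13/12 + 1/2·1 = 1/2 ✓
b·c²: 91/144·36/49 + (-1/2)·169/144 + 1/2·1 = 761/2016 ≠ 1/3 ⇒ order 2.
b·Ac: (-1/2)·3/2 + 1/2·557/1260 = -1333/2520 ≠ 1/6

2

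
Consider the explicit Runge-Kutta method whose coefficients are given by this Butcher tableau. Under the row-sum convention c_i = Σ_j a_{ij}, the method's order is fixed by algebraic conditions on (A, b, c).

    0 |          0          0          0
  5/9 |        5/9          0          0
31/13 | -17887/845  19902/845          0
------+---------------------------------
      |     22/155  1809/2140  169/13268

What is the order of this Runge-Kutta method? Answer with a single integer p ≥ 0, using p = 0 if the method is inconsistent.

b = (22/155, 1809/2140, 169/13268)
c = (0, 5/9, 31/13)
Ac = (0, 0, 6634/507)
Σ b_i: 22/155·1 + 1809/2140·1 + 169/13268·1 = 1 ✓
b·c: 1809/2140·5/9 + 169/13268·31/13 = 1/2 ✓
b·c²: 1809/2140·25/81 + 169/13268·961/169 = 1/3 ✓
b·Ac: 169/13268·6634/507 = 1/6 ✓; 3 stages ⇒ order 3.

3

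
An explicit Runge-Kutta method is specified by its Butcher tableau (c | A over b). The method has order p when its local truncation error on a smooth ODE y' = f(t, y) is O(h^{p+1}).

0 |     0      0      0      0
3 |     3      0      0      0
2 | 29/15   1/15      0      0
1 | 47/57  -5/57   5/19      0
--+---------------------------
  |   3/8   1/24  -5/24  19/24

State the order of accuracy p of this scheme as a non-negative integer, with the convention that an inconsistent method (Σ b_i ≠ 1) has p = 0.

4

b = (3/8, 1/24, -5/24, 19/24)
c = (0, 3, 2, 1)
Ac = (0, 0, 1/5, 5/19)
Σ b_i: 3/8·1 + 1/24·1 + (-5/24)·1 + 19/24·1 = 1 ✓
b·c: 1/24·3 + (-5/24)·2 + 19/24·1 = 1/2 ✓
b·c²: 1/24·9 + (-5/24)·4 + 19/24·1 = 1/3 ✓
b·Ac: (-5/24)·1/5 + 19/24·5/19 = 1/6 ✓
b·c³: 1/24·27 + (-5/24)·8 + 19/24·1 = 1/4 ✓
b·(c∘Ac): (-5/24)·2/5 + 19/24·5/19 = 1/8 ✓
b·Ac²: (-5/24)·3/5 + 19/24·5/19 = 1/12 ✓
b·A²c: 19/24·1/19 = 1/24 ✓; 4 stages ⇒ order 4.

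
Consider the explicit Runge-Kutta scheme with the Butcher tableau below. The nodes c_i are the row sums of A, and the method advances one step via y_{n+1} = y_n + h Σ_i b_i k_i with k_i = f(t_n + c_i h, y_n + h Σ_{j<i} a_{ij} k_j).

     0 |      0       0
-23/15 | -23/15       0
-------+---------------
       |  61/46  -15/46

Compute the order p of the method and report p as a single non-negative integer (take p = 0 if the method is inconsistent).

2

b = (61/46, -15/46)
c = (0, -23/15)
Σ b_i: 61/46·1 + (-15/46)·1 = 1 ✓
b·c: (-15/46)·(-23/15) = 1/2 ✓; 2 stages ⇒ order 2.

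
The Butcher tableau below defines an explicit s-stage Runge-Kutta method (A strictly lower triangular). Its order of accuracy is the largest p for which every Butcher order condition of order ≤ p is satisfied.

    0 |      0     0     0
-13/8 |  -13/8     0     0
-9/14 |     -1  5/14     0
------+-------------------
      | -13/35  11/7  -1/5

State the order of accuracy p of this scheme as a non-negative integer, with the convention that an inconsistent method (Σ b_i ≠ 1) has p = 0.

1

b = (-13/35, 11/7, -1/5)
c = (0, -13/8, -9/14)
Ac = (0, 0, -65/112)
Σ b_i: (-13/35)·1 + 11/7·1 + (-1/5)·1 = 1 ✓
b·c: 11/7·(-13/8) + (-1/5)·(-9/14) = -97/40 ≠ 1/2 ⇒ order 1.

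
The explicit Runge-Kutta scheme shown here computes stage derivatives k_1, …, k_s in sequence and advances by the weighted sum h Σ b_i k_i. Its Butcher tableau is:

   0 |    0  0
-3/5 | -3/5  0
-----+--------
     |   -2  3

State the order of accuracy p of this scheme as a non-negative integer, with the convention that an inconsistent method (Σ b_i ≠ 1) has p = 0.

1

b = (-2, 3)
c = (0, -3/5)
Σ b_i: (-2)·1 + 3·1 = 1 ✓
b·c: 3·(-3/5) = -9/5 ≠ 1/2 ⇒ order 1.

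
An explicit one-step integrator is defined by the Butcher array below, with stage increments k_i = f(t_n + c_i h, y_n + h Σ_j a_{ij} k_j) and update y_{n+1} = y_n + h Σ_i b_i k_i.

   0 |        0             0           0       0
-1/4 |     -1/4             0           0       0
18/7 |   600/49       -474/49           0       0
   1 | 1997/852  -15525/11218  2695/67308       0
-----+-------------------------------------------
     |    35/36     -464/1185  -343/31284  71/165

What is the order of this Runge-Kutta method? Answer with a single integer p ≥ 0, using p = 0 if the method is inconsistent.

b = (35/36, -464/1185, -343/31284, 71/165)
c = (0, -1/4, 18/7, 1)
Ac = (0, 0, 237/98, 255/568)
Σ b_i: 35/36·1 + (-464/1185)·1 + (-343/31284)·1 + 71/165·1 = 1 ✓
b·c: (-464/1185)·(-1/4) + (-343/31284)·18/7 + 71/165·1 = 1/2 ✓
b·c²: (-464/1185)·1/16 + (-343/31284)·324/49 + 71/165·1 = 1/3 ✓
b·Ac: (-343/31284)·237/98 + 71/165·255/568 = 1/6 ✓
b·c³: (-464/1185)·(-1/64) + (-343/31284)·5832/343 + 71/165·1 = 1/4 ✓
b·(c∘Ac): (-343/31284)·2133/343 + 71/165·255/568 = 1/8 ✓
b·Ac²: (-343/31284)·(-237/392) + 71/165·405/2272 = 1/12 ✓
b·A²c: 71/165·55/568 = 1/24 ✓; 4 stages ⇒ order 4.

4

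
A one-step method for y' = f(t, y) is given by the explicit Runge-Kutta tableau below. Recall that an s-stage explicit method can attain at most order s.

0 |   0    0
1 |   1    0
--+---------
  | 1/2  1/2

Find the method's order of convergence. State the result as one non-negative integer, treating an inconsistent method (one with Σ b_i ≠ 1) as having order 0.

2

b = (1/2, 1/2)
c = (0, 1)
Σ b_i: 1/2·1 + 1/2·1 = 1 ✓
b·c: 1/2·1 = 1/2 ✓; 2 stages ⇒ order 2.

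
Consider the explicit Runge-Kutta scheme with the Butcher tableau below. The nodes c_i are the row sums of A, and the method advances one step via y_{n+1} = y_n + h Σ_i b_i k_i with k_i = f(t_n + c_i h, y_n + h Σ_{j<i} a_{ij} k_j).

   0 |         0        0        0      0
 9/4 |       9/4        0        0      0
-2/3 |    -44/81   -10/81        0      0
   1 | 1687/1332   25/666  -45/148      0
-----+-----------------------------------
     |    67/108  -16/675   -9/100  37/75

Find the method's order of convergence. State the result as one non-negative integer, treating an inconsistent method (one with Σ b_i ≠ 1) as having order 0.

b = (67/108, -16/675, -9/100, 37/75)
c = (0, 9/4, -2/3, 1)
Ac = (0, 0, -5/18, 85/296)
Σ b_i: 67/108·1 + (-16/675)·1 + (-9/100)·1 + 37/75·1 = 1 ✓
b·c: (-16/675)·9/4 + (-9/100)·(-2/3) + 37/75·1 = 1/2 ✓
b·c²: (-16/675)·81/16 + (-9/100)·4/9 + 37/75·1 = 1/3 ✓
b·Ac: (-9/100)·(-5/18) + 37/75·85/296 = 1/6 ✓
b·c³: (-16/675)·729/64 + (-9/100)·(-8/27) + 37/75·1 = 1/4 ✓
b·(c∘Ac): (-9/100)·5/27 + 37/75·85/296 = 1/8 ✓
b·Ac²: (-9/100)·(-5/8) + 37/75·65/1184 = 1/12 ✓
b·A²c: 37/75·25/296 = 1/24 ✓; 4 stages ⇒ order 4.

4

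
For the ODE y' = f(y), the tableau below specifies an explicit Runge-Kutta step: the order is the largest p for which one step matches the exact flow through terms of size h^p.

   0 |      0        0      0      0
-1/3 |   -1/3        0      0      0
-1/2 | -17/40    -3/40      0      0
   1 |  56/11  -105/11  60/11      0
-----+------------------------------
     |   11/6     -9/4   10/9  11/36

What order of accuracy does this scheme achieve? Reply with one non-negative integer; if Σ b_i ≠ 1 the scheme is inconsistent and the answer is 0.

4

b = (11/6, -9/4, 10/9, 11/36)
c = (0, -1/3, -1/2, 1)
Ac = (0, 0, 1/40, 5/11)
Σ b_i: 11/6·1 + (-9/4)·1 + 10/9·1 + 11/36·1 = 1 ✓
b·c: (-9/4)·(-1/3) + 10/9·(-1/2) + 11/36·1 = 1/2 ✓
b·c²: (-9/4)·1/9 + 10/9·1/4 + 11/36·1 = 1/3 ✓
b·Ac: 10/9·1/40 + 11/36·5/11 = 1/6 ✓
b·c³: (-9/4)·(-1/27) + 10/9·(-1/8) + 11/36·1 = 1/4 ✓
b·(c∘Ac): 10/9·(-1/80) + 11/36·5/11 = 1/8 ✓
b·Ac²: 10/9·(-1/120) + 11/36·10/33 = 1/12 ✓
b·A²c: 11/36·3/22 = 1/24 ✓; 4 stages ⇒ order 4.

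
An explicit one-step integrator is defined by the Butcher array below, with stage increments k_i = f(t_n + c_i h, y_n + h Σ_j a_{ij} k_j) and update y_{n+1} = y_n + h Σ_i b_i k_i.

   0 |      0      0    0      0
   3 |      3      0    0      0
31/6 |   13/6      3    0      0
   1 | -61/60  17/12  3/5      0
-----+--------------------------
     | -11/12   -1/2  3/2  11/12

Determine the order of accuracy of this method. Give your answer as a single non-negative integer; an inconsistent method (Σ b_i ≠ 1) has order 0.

b = (-11/12, -1/2, 3/2, 11/12)
c = (0, 3, 31/6, 1)
Ac = (0, 0, 9, 147/20)
Σ b_i: (-11/12)·1 + (-1/2)·1 + 3/2·1 + 11/12·1 = 1 ✓
b·c: (-1/2)·3 + 3/2·31/6 + 11/12·1 = 43/6 ≠ 1/2 ⇒ order 1.

1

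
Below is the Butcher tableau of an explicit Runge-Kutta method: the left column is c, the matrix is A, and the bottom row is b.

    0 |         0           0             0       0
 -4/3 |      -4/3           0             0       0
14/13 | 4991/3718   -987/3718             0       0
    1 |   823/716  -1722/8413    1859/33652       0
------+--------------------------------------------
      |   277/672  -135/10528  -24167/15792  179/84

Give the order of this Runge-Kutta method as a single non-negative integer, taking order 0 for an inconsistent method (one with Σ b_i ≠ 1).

4

b = (277/672, -135/10528, -24167/15792, 179/84)
c = (0, -4/3, 14/13, 1)
Ac = (0, 0, 658/1859, 119/358)
Σ b_i: 277/672·1 + (-135/10528)·1 + (-24167/15792)·1 + 179/84·1 = 1 ✓
b·c: (-135/10528)·(-4/3) + (-24167/15792)·14/13 + 179/84·1 = 1/2 ✓
b·c²: (-135/10528)·16/9 + (-24167/15792)·196/169 + 179/84·1 = 1/3 ✓
b·Ac: (-24167/15792)·658/1859 + 179/84·119/358 = 1/6 ✓
b·c³: (-135/10528)·(-64/27) + (-24167/15792)·2744/2197 + 179/84·1 = 1/4 ✓
b·(c∘Ac): (-24167/15792)·9212/24167 + 179/84·119/358 = 1/8 ✓
b·Ac²: (-24167/15792)·(-2632/5577) + 179/84·(-161/537) = 1/12 ✓
b·A²c: 179/84·7/358 = 1/24 ✓; 4 stages ⇒ order 4.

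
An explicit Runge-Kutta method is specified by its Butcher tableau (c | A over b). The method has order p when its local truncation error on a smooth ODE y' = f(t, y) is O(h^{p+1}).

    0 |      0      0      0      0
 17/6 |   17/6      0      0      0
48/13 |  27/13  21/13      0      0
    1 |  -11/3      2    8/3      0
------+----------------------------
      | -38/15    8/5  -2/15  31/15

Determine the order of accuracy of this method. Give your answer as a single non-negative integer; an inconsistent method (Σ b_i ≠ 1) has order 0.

1

b = (-38/15, 8/5, -2/15, 31/15)
c = (0, 17/6, 48/13, 1)
Ac = (0, 0, 119/26, 605/39)
Σ b_i: (-38/15)·1 + 8/5·1 + (-2/15)·1 + 31/15·1 = 1 ✓
b·c: 8/5·17/6 + (-2/15)·48/13 + 31/15·1 = 397/65 ≠ 1/2 ⇒ order 1.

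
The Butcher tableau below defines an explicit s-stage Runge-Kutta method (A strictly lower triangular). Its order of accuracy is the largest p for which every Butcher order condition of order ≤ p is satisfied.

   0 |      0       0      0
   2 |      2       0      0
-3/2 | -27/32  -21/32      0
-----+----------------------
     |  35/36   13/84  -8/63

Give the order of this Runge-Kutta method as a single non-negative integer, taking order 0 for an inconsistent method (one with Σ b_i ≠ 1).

3

b = (35/36, 13/84, -8/63)
c = (0, 2, -3/2)
Ac = (0, 0, -21/16)
Σ b_i: 35/36·1 + 13/84·1 + (-8/63)·1 = 1 ✓
b·c: 13/84·2 + (-8/63)·(-3/2) = 1/2 ✓
b·c²: 13/84·4 + (-8/63)·9/4 = 1/3 ✓
b·Ac: (-8/63)·(-21/16) = 1/6 ✓; 3 stages ⇒ order 3.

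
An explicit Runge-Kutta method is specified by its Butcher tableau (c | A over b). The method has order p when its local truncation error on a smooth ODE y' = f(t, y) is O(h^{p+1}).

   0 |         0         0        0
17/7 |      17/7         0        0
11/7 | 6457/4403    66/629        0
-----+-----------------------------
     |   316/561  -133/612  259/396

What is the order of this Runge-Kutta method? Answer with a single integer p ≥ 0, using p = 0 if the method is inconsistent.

b = (316/561, -133/612, 259/396)
c = (0, 17/7, 11/7)
Ac = (0, 0, 66/259)
Σ b_i: 316/561·1 + (-133/612)·1 + 259/396·1 = 1 ✓
b·c: (-133/612)·17/7 + 259/396·11/7 = 1/2 ✓
b·c²: (-133/612)·289/49 + 259/396·121/49 = 1/3 ✓
b·Ac: 259/396·66/259 = 1/6 ✓; 3 stages ⇒ order 3.

3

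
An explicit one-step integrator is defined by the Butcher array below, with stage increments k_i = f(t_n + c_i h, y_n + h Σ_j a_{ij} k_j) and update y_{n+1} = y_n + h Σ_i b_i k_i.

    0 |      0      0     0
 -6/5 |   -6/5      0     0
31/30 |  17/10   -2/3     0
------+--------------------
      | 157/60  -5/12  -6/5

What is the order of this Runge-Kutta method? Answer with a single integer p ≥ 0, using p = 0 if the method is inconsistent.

1

b = (157/60, -5/12, -6/5)
c = (0, -6/5, 31/30)
Ac = (0, 0, 4/5)
Σ b_i: 157/60·1 + (-5/12)·1 + (-6/5)·1 = 1 ✓
b·c: (-5/12)·(-6/5) + (-6/5)·31/30 = -37/50 ≠ 1/2 ⇒ order 1.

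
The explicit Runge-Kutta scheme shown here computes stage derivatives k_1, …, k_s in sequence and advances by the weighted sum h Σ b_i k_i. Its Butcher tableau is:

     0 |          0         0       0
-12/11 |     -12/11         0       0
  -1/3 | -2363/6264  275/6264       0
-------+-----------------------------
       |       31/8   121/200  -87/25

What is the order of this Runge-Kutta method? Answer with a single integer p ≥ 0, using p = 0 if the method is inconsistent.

3

b = (31/8, 121/200, -87/25)
c = (0, -12/11, -1/3)
Ac = (0, 0, -25/522)
Σ b_i: 31/8·1 + 121/200·1 + (-87/25)·1 = 1 ✓
b·c: 121/200·(-12/11) + (-87/25)·(-1/3) = 1/2 ✓
b·c²: 121/200·144/121 + (-87/25)·1/9 = 1/3 ✓
b·Ac: (-87/25)·(-25/522) = 1/6 ✓; 3 stages ⇒ order 3.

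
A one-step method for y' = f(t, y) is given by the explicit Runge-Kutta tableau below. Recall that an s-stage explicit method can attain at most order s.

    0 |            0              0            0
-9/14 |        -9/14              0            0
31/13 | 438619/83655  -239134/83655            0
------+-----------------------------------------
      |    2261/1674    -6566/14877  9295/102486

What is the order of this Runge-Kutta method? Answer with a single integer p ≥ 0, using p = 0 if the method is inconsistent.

b = (2261/1674, -6566/14877, 9295/102486)
c = (0, -9/14, 31/13)
Ac = (0, 0, 17081/9295)
Σ b_i: 2261/1674·1 + (-6566/14877)·1 + 9295/102486·1 = 1 ✓
b·c: (-6566/14877)·(-9/14) + 9295/102486·31/13 = 1/2 ✓
b·c²: (-6566/14877)·81/196 + 9295/102486·961/169 = 1/3 ✓
b·Ac: 9295/102486·17081/9295 = 1/6 ✓; 3 stages ⇒ order 3.

3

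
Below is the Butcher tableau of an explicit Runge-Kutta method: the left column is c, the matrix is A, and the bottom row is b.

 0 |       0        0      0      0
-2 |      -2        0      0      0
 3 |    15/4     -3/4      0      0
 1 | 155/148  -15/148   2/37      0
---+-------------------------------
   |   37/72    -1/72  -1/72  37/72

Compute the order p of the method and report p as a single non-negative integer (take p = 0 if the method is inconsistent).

b = (37/72, -1/72, -1/72, 37/72)
c = (0, -2, 3, 1)
Ac = (0, 0, 3/2, 27/74)
Σ b_i: 37/72·1 + (-1/72)·1 + (-1/72)·1 + 37/72·1 = 1 ✓
b·c: (-1/72)·(-2) + (-1/72)·3 + 37/72·1 = 1/2 ✓
b·c²: (-1/72)·4 + (-1/72)·9 + 37/72·1 = 1/3 ✓
b·Ac: (-1/72)·3/2 + 37/72·27/74 = 1/6 ✓
b·c³: (-1/72)·(-8) + (-1/72)·27 + 37/72·1 = 1/4 ✓
b·(c∘Ac): (-1/72)·9/2 + 37/72·27/74 = 1/8 ✓
b·Ac²: (-1/72)·(-3) + 37/72·3/37 = 1/12 ✓
b·A²c: 37/72·3/37 = 1/24 ✓; 4 stages ⇒ order 4.

4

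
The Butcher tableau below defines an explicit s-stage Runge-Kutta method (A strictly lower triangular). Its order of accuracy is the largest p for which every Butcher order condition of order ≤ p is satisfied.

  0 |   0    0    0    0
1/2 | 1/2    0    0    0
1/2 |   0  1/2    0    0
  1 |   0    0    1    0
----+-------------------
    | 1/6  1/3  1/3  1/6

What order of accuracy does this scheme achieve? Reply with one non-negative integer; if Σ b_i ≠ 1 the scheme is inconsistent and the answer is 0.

4

b = (1/6, 1/3, 1/3, 1/6)
c = (0, 1/2, 1/2, 1)
Ac = (0, 0, 1/4, 1/2)
Σ b_i: 1/6·1 + 1/3·1 + 1/3·1 + 1/6·1 = 1 ✓
b·c: 1/3·1/2 + 1/3·1/2 + 1/6·1 = 1/2 ✓
b·c²: 1/3·1/4 + 1/3·1/4 + 1/6·1 = 1/3 ✓
b·Ac: 1/3·1/4 + 1/6·1/2 = 1/6 ✓
b·c³: 1/3·1/8 + 1/3·1/8 + 1/6·1 = 1/4 ✓
b·(c∘Ac): 1/3·1/8 + 1/6·1/2 = 1/8 ✓
b·Ac²: 1/3·1/8 + 1/6·1/4 = 1/12 ✓
b·A²c: 1/6·1/4 = 1/24 ✓; 4 stages ⇒ order 4.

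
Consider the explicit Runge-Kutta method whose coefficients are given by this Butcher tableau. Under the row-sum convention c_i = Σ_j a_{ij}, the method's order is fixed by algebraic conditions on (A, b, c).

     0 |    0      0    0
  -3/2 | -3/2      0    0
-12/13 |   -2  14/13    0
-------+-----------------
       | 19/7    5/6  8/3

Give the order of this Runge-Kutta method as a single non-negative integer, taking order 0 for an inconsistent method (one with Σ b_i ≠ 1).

0

b = (19/7, 5/6, 8/3)
c = (0, -3/2, -12/13)
Ac = (0, 0, -21/13)
Σ b_i: 19/7·1 + 5/6·1 + 8/3·1 = 87/14 ≠ 1 ⇒ order 0.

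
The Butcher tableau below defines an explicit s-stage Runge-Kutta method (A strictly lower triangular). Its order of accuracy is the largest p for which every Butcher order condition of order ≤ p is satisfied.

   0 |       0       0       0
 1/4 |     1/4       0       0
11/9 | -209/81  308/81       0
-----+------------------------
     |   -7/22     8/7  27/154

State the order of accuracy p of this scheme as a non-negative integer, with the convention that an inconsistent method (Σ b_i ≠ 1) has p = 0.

3

b = (-7/22, 8/7, 27/154)
c = (0, 1/4, 11/9)
Ac = (0, 0, 77/81)
Σ b_i: (-7/22)·1 + 8/7·1 + 27/154·1 = 1 ✓
b·c: 8/7·1/4 + 27/154·11/9 = 1/2 ✓
b·c²: 8/7·1/16 + 27/154·121/81 = 1/3 ✓
b·Ac: 27/154·77/81 = 1/6 ✓; 3 stages ⇒ order 3.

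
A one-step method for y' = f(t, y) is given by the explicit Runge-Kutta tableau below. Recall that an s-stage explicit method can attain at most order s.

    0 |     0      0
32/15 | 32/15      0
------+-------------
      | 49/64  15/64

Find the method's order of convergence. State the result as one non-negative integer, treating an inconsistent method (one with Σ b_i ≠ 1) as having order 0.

b = (49/64, 15/64)
c = (0, 32/15)
Σ b_i: 49/64·1 + 15/64·1 = 1 ✓
b·c: 15/64·32/15 = 1/2 ✓; 2 stages ⇒ order 2.

2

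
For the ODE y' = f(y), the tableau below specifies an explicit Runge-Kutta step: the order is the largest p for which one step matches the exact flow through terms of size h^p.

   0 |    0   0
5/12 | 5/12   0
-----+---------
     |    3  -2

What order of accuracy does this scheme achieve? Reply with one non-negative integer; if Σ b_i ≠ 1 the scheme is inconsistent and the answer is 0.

b = (3, -2)
c = (0, 5/12)
Σ b_i: 3·1 + (-2)·1 = 1 ✓
b·c: (-2)·5/12 = -5/6 ≠ 1/2 ⇒ order 1.

1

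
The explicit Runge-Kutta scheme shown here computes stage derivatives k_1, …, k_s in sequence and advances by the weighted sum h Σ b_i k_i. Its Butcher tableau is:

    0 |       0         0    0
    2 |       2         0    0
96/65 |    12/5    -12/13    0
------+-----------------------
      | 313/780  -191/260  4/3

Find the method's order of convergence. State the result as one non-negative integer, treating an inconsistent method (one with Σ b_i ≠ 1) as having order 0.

2

b = (313/780, -191/260, 4/3)
c = (0, 2, 96/65)
Ac = (0, 0, -24/13)
Σ b_i: 313/780·1 + (-191/260)·1 + 4/3·1 = 1 ✓
b·c: (-191/260)·2 + 4/3·96/65 = 1/2 ✓
b·c²: (-191/260)·4 + 4/3·9216/4225 = -127/4225 ≠ 1/3 ⇒ order 2.
b·Ac: 4/3·(-24/13) = -32/13 ≠ 1/6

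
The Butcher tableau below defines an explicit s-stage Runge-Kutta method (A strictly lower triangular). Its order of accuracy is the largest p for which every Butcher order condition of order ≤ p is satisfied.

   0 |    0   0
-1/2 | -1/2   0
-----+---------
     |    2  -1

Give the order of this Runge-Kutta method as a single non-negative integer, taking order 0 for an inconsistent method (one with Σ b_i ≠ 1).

b = (2, -1)
c = (0, -1/2)
Σ b_i: 2·1 + (-1)·1 = 1 ✓
b·c: (-1)·(-1/2) = 1/2 ✓; 2 stages ⇒ order 2.

2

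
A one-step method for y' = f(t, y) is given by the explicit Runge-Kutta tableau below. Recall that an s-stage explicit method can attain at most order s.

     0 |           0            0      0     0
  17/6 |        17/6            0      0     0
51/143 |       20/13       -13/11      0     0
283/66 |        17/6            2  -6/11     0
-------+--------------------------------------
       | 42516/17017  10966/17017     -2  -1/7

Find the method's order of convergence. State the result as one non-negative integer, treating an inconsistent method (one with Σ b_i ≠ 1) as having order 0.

2

b = (42516/17017, 10966/17017, -2, -1/7)
c = (0, 17/6, 51/143, 283/66)
Ac = (0, 0, -221/66, 25823/4719)
Σ b_i: 42516/17017·1 + 10966/17017·1 + (-2)·1 + (-1/7)·1 = 1 ✓
b·c: 10966/17017·17/6 + (-2)·51/143 + (-1/7)·283/66 = 1/2 ✓
b·c²: 10966/17017·289/36 + (-2)·2601/20449 + (-1/7)·80089/4356 = 1312489/572572 ≠ 1/3 ⇒ order 2.
b·Ac: (-2)·(-221/66) + (-1/7)·25823/4719 = 27914/4719 ≠ 1/6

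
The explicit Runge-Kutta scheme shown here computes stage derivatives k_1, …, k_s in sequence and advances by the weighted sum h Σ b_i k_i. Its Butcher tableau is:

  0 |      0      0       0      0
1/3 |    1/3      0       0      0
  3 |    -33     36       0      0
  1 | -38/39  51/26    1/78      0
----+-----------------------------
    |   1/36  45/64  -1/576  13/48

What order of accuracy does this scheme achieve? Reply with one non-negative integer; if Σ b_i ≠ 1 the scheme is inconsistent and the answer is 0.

b = (1/36, 45/64, -1/576, 13/48)
c = (0, 1/3, 3, 1)
Ac = (0, 0, 12, 9/13)
Σ b_i: 1/36·1 + 45/64·1 + (-1/576)·1 + 13/48·1 = 1 ✓
b·c: 45/64·1/3 + (-1/576)·3 + 13/48·1 = 1/2 ✓
b·c²: 45/64·1/9 + (-1/576)·9 + 13/48·1 = 1/3 ✓
b·Ac: (-1/576)·12 + 13/48·9/13 = 1/6 ✓
b·c³: 45/64·1/27 + (-1/576)·27 + 13/48·1 = 1/4 ✓
b·(c∘Ac): (-1/576)·36 + 13/48·9/13 = 1/8 ✓
b·Ac²: (-1/576)·4 + 13/48·1/3 = 1/12 ✓
b·A²c: 13/48·2/13 = 1/24 ✓; 4 stages ⇒ order 4.

4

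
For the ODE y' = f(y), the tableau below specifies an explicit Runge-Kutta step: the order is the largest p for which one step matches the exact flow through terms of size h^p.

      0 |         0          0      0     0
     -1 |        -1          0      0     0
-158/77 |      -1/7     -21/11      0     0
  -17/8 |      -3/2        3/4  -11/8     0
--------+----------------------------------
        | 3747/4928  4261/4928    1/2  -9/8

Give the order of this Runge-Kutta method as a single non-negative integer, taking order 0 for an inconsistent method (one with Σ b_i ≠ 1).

2

b = (3747/4928, 4261/4928, 1/2, -9/8)
c = (0, -1, -158/77, -17/8)
Ac = (0, 0, 21/11, 29/14)
Σ b_i: 3747/4928·1 + 4261/4928·1 + 1/2·1 + (-9/8)·1 = 1 ✓
b·c: 4261/4928·(-1) + 1/2·(-158/77) + (-9/8)·(-17/8) = 1/2 ✓
b·c²: 4261/4928·1 + 1/2·24964/5929 + (-9/8)·289/64 = -6405769/3035648 ≠ 1/3 ⇒ order 2.
b·Ac: 1/2·21/11 + (-9/8)·29/14 = -1695/1232 ≠ 1/6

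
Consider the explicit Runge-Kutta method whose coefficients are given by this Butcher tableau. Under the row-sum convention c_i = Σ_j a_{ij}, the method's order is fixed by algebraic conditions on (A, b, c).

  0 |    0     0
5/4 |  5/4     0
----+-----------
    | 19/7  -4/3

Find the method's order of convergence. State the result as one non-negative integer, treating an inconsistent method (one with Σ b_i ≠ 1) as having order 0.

0

b = (19/7, -4/3)
c = (0, 5/4)
Σ b_i: 19/7·1 + (-4/3)·1 = 29/21 ≠ 1 ⇒ order 0.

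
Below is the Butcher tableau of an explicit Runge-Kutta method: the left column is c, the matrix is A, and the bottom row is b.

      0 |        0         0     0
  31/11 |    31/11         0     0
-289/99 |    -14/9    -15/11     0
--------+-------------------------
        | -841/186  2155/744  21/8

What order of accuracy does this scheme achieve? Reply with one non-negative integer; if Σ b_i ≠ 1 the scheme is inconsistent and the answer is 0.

b = (-841/186, 2155/744, 21/8)
c = (0, 31/11, -289/99)
Ac = (0, 0, -465/121)
Σ b_i: (-841/186)·1 + 2155/744·1 + 21/8·1 = 1 ✓
b·c: 2155/744·31/11 + 21/8·(-289/99) = 1/2 ✓
b·c²: 2155/744·961/121 + 21/8·83521/9801 = 296473/6534 ≠ 1/3 ⇒ order 2.
b·Ac: 21/8·(-465/121) = -9765/968 ≠ 1/6

2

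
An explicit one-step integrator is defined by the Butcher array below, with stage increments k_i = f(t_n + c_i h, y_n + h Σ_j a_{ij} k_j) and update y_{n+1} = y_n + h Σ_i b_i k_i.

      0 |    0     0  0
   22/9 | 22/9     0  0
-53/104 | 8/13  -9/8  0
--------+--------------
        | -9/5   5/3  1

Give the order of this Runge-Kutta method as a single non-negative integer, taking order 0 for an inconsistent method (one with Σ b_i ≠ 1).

0

b = (-9/5, 5/3, 1)
c = (0, 22/9, -53/104)
Ac = (0, 0, -11/4)
Σ b_i: (-9/5)·1 + 5/3·1 + 1·1 = 13/15 ≠ 1 ⇒ order 0.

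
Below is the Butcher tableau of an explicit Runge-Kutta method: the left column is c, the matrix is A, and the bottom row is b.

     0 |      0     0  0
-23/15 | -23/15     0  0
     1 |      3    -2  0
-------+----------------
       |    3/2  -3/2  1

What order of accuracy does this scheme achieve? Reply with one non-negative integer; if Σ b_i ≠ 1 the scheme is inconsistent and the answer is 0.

1

b = (3/2, -3/2, 1)
c = (0, -23/15, 1)
Ac = (0, 0, 46/15)
Σ b_i: 3/2·1 + (-3/2)·1 + 1·1 = 1 ✓
b·c: (-3/2)·(-23/15) + 1·1 = 33/10 ≠ 1/2 ⇒ order 1.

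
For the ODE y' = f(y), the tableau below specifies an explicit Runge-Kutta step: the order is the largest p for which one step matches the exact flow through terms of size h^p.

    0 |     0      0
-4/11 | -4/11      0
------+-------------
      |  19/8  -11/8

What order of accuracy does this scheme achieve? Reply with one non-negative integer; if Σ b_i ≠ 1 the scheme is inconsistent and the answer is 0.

2

b = (19/8, -11/8)
c = (0, -4/11)
Σ b_i: 19/8·1 + (-11/8)·1 = 1 ✓
b·c: (-11/8)·(-4/11) = 1/2 ✓; 2 stages ⇒ order 2.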